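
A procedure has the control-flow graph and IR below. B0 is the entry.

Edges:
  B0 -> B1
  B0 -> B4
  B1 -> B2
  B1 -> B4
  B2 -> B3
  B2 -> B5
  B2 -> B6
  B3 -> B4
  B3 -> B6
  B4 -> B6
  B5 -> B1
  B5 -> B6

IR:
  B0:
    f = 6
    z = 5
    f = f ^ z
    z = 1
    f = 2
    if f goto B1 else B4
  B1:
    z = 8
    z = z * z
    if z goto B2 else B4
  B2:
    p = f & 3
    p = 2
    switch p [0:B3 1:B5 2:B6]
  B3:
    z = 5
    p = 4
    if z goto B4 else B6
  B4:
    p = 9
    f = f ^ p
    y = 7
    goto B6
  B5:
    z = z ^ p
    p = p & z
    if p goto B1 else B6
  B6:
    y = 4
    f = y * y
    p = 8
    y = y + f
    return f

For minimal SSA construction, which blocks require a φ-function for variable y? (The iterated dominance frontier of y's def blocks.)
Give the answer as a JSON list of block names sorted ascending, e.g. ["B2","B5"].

Answer: ["B6"]

Analysis:
idom tree: B1←B0 B2←B1 B3←B2 B4←B0 B5←B2 B6←B0
Dom at joins:
  B1: preds {B0,B5}: {B0} ∩ {B0,B1,B2,B5} = {B0}; idom=B0
  B4: preds {B0,B1,B3}: {B0} ∩ {B0,B1} ∩ {B0,B1,B2,B3} = {B0}; idom=B0
  B6: preds {B2,B3,B4,B5}: {B0,B1,B2} ∩ {B0,B1,B2,B3} ∩ {B0,B4} ∩ {B0,B1,B2,B5} = {B0}; idom=B0

DF derivation:
  join B1 pred B0: · stop@B0
  join B1 pred B5: B5→B2→B1 stop@B0
  join B4 pred B0: · stop@B0
  join B4 pred B1: B1 stop@B0
  join B4 pred B3: B3→B2→B1 stop@B0
  join B6 pred B2: B2→B1 stop@B0
  join B6 pred B3: B3→B2→B1 stop@B0
  join B6 pred B4: B4 stop@B0
  join B6 pred B5: B5→B2→B1 stop@B0
  B0: DF=∅
  B1: DF={B1,B4,B6}
  B2: DF={B1,B4,B6}
  B3: DF={B4,B6}
  B4: DF={B6}
  B5: DF={B1,B6}
  B6: DF=∅

φ for y: defs {B4,B6}
  DF⁺ = {B6}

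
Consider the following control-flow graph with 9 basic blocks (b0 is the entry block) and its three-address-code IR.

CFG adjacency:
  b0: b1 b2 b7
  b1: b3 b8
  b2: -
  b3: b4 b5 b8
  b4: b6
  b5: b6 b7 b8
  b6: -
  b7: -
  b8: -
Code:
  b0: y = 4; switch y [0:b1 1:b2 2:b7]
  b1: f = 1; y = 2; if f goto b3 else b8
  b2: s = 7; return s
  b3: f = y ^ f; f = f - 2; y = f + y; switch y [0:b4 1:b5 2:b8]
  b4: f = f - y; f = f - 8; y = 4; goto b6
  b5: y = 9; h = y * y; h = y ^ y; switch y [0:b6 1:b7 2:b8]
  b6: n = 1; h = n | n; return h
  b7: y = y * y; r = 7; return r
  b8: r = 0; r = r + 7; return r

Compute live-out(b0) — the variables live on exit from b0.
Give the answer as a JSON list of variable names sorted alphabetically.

Answer: ["y"]

Analysis:
Per-block:
  b0: def={y} ue=∅
  b1: def={f,y} ue=∅
  b2: def={s} ue=∅
  b3: def={f,y} ue={f,y}
  b4: def={f,y} ue={f,y}
  b5: def={h,y} ue=∅
  b6: def={h,n} ue=∅
  b7: def={r,y} ue={y}
  b8: def={r} ue=∅

Liveness:
  b0 li=∅ lo={y}
  b1 li=∅ lo={f,y}
  b2 li=∅ lo=∅
  b3 li={f,y} lo={f,y}
  b4 li={f,y} lo=∅
  b5 li=∅ lo={y}
  b6 li=∅ lo=∅
  b7 li={y} lo=∅
  b8 li=∅ lo=∅

live-out(b0) = ["y"]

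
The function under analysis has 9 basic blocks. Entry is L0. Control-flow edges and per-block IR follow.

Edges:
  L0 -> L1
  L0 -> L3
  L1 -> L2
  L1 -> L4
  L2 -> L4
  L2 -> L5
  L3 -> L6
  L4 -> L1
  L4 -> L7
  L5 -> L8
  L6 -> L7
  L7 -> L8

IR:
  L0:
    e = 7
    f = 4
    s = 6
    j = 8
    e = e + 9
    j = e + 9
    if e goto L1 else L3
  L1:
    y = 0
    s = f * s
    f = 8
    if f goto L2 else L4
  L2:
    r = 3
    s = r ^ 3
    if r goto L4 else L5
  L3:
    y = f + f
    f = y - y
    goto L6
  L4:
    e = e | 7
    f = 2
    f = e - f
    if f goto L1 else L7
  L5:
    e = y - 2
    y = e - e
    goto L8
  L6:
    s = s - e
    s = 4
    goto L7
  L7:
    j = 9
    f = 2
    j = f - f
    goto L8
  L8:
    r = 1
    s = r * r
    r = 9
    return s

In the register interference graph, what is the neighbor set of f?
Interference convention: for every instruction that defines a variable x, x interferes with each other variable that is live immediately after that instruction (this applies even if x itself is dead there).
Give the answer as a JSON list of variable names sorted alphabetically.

Answer: ["e", "j", "s", "y"]

Analysis:
Block summaries:
  L0 def {e,f,j,s} use ∅
  L1 def {f,s,y} use {f,s}
  L2 def {r,s} use ∅
  L3 def {f,y} use {f}
  L4 def {e,f} use {e}
  L5 def {e,y} use {y}
  L6 def {s} use {e,s}
  L7 def {f,j} use ∅
  L8 def {r,s} use ∅

Backward fixpoint:
  L0 li=∅ lo={e,f,s}
  L1 li={e,f,s} lo={e,s,y}
  L2 li={e,y} lo={e,s,y}
  L3 li={e,f,s} lo={e,s}
  L4 li={e,s} lo={e,f,s}
  L5 li={y} lo=∅
  L6 li={e,s} lo=∅
  L7 li=∅ lo=∅
  L8 li=∅ lo=∅

Interfere edges:
  e↔{f,j,r,s,y}
  f↔{e,j,s,y}
  j↔{e,f,s}
  r↔{e,s,y}
  s↔{e,f,j,r,y}
  y↔{e,f,r,s}

N(f) = ["e", "j", "s", "y"]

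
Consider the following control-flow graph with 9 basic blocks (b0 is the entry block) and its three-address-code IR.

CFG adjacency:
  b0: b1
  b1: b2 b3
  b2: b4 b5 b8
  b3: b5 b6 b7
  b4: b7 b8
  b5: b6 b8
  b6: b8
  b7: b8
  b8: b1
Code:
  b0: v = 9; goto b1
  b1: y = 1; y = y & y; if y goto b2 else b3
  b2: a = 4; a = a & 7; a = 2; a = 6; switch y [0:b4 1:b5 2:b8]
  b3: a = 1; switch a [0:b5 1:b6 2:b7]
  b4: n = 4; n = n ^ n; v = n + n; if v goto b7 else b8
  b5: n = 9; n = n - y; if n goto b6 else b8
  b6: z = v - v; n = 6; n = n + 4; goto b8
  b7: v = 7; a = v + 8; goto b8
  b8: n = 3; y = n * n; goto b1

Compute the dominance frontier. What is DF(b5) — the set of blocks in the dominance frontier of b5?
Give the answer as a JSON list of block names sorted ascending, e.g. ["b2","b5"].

Answer: ["b6", "b8"]

Derivation:
idom tree: b1←b0 b2←b1 b3←b1 b4←b2 b5←b1 b6←b1 b7←b1 b8←b1
Dom∩ at merges:
  b1: preds {b0,b8}: {b0} ∩ {b0,b1,b8} = {b0}; idom=b0
  b5: preds {b2,b3}: {b0,b1,b2} ∩ {b0,b1,b3} = {b0,b1}; idom=b1
  b6: preds {b3,b5}: {b0,b1,b3} ∩ {b0,b1,b5} = {b0,b1}; idom=b1
  b7: preds {b3,b4}: {b0,b1,b3} ∩ {b0,b1,b2,b4} = {b0,b1}; idom=b1
  b8: preds {b2,b4,b5,b6,b7}: {b0,b1,b2} ∩ {b0,b1,b2,b4} ∩ {b0,b1,b5} ∩ {b0,b1,b6} ∩ {b0,b1,b7} = {b0,b1}; idom=b1

Frontier:
  b1←b0: walk · to b0
  b1←b8: walk b8→b1 to b0
  b5←b2: walk b2 to b1
  b5←b3: walk b3 to b1
  b6←b3: walk b3 to b1
  b6←b5: walk b5 to b1
  b7←b3: walk b3 to b1
  b7←b4: walk b4→b2 to b1
  b8←b2: walk b2 to b1
  b8←b4: walk b4→b2 to b1
  b8←b5: walk b5 to b1
  b8←b6: walk b6 to b1
  b8←b7: walk b7 to b1
  b0: DF=∅
  b1: DF={b1}
  b2: DF={b5,b7,b8}
  b3: DF={b5,b6,b7}
  b4: DF={b7,b8}
  b5: DF={b6,b8}
  b6: DF={b8}
  b7: DF={b8}
  b8: DF={b1}

DF(b5) = ["b6", "b8"]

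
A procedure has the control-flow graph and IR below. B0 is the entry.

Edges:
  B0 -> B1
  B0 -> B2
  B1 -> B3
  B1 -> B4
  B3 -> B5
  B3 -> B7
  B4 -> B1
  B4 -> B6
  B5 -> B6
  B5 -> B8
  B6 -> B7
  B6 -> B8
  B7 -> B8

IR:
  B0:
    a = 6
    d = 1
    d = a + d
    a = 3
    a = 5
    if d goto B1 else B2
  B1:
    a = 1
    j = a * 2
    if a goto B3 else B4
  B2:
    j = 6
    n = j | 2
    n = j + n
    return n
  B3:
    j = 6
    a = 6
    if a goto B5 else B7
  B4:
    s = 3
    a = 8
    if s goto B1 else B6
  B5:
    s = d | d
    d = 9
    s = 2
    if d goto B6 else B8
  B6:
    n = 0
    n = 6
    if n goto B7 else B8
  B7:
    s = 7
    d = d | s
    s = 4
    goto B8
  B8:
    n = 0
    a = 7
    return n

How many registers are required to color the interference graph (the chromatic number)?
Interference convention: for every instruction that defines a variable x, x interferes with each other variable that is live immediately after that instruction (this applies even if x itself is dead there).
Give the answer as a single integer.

Block summaries:
  B0: {a,d} / ∅
  B1: {a,j} / ∅
  B2: {j,n} / ∅
  B3: {a,j} / ∅
  B4: {a,s} / ∅
  B5: {d,s} / {d}
  B6: {n} / ∅
  B7: {d,s} / {d}
  B8: {a,n} / ∅

Backward fixpoint:
  live B0: ∅→{d}
  live B1: {d}→{d}
  live B2: ∅→∅
  live B3: {d}→{d}
  live B4: {d}→{d}
  live B5: {d}→{d}
  live B6: {d}→{d}
  live B7: {d}→∅
  live B8: ∅→∅

Conflict graph:
  a — {d,j,n,s}
  d — {a,j,n,s}
  j — {a,d,n}
  n — {a,d,j}
  s — {a,d}

Registers:
  clique {a,d,j,n} ⇒ need ≥ 4
  assign a→R0 d→R1 j→R2 n→R3 s→R2 — no edge inside a register ⇒ χ ≤ 4
  χ = 4

Answer: 4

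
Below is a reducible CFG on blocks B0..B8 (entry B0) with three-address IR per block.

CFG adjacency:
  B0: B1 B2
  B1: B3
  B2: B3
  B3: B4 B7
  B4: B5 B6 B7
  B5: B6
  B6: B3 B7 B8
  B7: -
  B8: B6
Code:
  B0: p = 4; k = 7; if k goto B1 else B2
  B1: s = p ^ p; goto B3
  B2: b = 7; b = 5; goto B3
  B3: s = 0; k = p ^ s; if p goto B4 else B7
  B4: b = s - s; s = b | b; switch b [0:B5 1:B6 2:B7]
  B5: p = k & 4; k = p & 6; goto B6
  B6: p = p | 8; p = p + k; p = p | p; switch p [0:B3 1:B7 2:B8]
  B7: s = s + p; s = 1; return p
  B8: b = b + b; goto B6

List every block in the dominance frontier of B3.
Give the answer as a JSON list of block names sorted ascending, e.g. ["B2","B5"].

Answer: ["B3"]

Working:
idom tree: B1←B0 B2←B0 B3←B0 B4←B3 B5←B4 B6←B4 B7←B3 B8←B6
Join-block Dom:
  B3: preds {B1,B2,B6}: {B0,B1} ∩ {B0,B2} ∩ {B0,B3,B4,B6} = {B0}; idom=B0
  B6: preds {B4,B5,B8}: {B0,B3,B4} ∩ {B0,B3,B4,B5} ∩ {B0,B3,B4,B6,B8} = {B0,B3,B4}; idom=B4
  B7: preds {B3,B4,B6}: {B0,B3} ∩ {B0,B3,B4} ∩ {B0,B3,B4,B6} = {B0,B3}; idom=B3

Frontier:
  join B3 pred B1: B1 stop@B0
  join B3 pred B2: B2 stop@B0
  join B3 pred B6: B6→B4→B3 stop@B0
  join B6 pred B4: · stop@B4
  join B6 pred B5: B5 stop@B4
  join B6 pred B8: B8→B6 stop@B4
  join B7 pred B3: · stop@B3
  join B7 pred B4: B4 stop@B3
  join B7 pred B6: B6→B4 stop@B3
  B0 → ∅
  B1 → {B3}
  B2 → {B3}
  B3 → {B3}
  B4 → {B3,B7}
  B5 → {B6}
  B6 → {B3,B6,B7}
  B7 → ∅
  B8 → {B6}

DF(B3) = ["B3"]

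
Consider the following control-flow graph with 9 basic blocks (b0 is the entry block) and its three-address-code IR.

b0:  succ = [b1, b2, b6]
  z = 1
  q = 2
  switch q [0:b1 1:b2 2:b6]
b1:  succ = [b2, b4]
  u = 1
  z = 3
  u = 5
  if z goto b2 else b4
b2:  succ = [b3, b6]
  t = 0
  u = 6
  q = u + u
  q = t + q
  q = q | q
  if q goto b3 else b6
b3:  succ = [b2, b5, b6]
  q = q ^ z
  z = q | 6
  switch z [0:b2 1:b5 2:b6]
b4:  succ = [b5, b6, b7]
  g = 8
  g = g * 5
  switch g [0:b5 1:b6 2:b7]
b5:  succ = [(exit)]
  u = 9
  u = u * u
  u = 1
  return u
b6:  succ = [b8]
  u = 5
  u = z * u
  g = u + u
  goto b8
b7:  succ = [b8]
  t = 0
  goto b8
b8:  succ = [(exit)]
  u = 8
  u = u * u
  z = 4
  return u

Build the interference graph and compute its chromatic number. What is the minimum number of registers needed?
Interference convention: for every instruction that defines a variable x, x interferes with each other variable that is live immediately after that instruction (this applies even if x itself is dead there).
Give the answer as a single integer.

Answer: 3

Derivation:
def/use:
  b0: {q,z} / ∅
  b1: {u,z} / ∅
  b2: {q,t,u} / ∅
  b3: {q,z} / {q,z}
  b4: {g} / ∅
  b5: {u} / ∅
  b6: {g,u} / {z}
  b7: {t} / ∅
  b8: {u,z} / ∅

Backward fixpoint:
  b0: in=∅ out={z}
  b1: in=∅ out={z}
  b2: in={z} out={q,z}
  b3: in={q,z} out={z}
  b4: in={z} out={z}
  b5: in=∅ out=∅
  b6: in={z} out=∅
  b7: in=∅ out=∅
  b8: in=∅ out=∅

Interfere edges:
  g↔{z}
  q↔{t,z}
  t↔{q,u,z}
  u↔{t,z}
  z↔{g,q,t,u}

Colouring:
  clique {q,t,z} ⇒ need ≥ 3
  assign g→c1 q→c2 t→c1 u→c2 z→c0 — no edge inside a register ⇒ χ ≤ 3
  χ = 3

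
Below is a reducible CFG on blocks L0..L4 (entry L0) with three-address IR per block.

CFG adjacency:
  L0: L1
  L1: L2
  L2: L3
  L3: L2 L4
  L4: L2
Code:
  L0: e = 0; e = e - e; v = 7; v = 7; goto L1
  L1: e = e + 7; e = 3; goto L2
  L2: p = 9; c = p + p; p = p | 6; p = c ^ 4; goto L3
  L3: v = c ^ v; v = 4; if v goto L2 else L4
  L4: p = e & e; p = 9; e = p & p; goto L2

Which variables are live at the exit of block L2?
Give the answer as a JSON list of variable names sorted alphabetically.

Answer: ["c", "e", "v"]

Derivation:
def/use:
  L0: def={e,v} ue=∅
  L1: def={e} ue={e}
  L2: def={c,p} ue=∅
  L3: def={v} ue={c,v}
  L4: def={e,p} ue={e}

Live sets:
  live L0: ∅→{e,v}
  live L1: {e,v}→{e,v}
  live L2: {e,v}→{c,e,v}
  live L3: {c,e,v}→{e,v}
  live L4: {e,v}→{e,v}

live-out(L2) = ["c", "e", "v"]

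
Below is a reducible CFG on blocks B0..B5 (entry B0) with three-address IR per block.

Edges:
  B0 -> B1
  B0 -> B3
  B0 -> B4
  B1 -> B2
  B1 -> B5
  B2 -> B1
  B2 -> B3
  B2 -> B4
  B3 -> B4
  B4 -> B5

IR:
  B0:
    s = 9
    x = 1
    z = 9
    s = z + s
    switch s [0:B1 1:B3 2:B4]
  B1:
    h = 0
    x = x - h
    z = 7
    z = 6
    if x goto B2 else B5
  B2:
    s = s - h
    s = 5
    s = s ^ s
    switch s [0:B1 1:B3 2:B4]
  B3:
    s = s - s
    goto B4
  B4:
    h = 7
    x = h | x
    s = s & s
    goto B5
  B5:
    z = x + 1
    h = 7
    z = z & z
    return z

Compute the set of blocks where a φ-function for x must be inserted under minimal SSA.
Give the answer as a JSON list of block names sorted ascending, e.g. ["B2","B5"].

Answer: ["B1", "B3", "B4", "B5"]

Working:
idom tree: B1←B0 B2←B1 B3←B0 B4←B0 B5←B0
Dom∩ at merges:
  B1: preds {B0,B2}: {B0} ∩ {B0,B1,B2} = {B0}; idom=B0
  B3: preds {B0,B2}: {B0} ∩ {B0,B1,B2} = {B0}; idom=B0
  B4: preds {B0,B2,B3}: {B0} ∩ {B0,B1,B2} ∩ {B0,B3} = {B0}; idom=B0
  B5: preds {B1,B4}: {B0,B1} ∩ {B0,B4} = {B0}; idom=B0

DF walk-up:
  join B1 pred B0: · stop@B0
  join B1 pred B2: B2→B1 stop@B0
  join B3 pred B0: · stop@B0
  join B3 pred B2: B2→B1 stop@B0
  join B4 pred B0: · stop@B0
  join B4 pred B2: B2→B1 stop@B0
  join B4 pred B3: B3 stop@B0
  join B5 pred B1: B1 stop@B0
  join B5 pred B4: B4 stop@B0
  B0 → ∅
  B1 → {B1,B3,B4,B5}
  B2 → {B1,B3,B4}
  B3 → {B4}
  B4 → {B5}
  B5 → ∅

φ for x: defs {B0,B1,B4}
  DF⁺ = {B1,B3,B4,B5}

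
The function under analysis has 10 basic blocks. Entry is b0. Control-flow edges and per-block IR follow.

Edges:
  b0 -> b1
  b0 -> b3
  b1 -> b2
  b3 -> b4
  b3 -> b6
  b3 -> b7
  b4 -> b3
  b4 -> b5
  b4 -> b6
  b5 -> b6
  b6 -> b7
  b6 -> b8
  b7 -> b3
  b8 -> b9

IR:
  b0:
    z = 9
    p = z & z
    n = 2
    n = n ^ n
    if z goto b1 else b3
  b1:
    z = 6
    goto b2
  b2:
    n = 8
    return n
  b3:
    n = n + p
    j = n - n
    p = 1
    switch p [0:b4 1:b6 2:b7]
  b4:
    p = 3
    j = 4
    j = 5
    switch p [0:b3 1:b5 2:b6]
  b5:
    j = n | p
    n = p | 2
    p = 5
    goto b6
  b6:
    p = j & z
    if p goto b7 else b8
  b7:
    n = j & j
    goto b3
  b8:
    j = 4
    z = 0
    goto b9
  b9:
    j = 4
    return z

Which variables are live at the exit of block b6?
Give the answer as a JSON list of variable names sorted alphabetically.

Per-block:
  b0 def {n,p,z} use ∅
  b1 def {z} use ∅
  b2 def {n} use ∅
  b3 def {j,n,p} use {n,p}
  b4 def {j,p} use ∅
  b5 def {j,n,p} use {n,p}
  b6 def {p} use {j,z}
  b7 def {n} use {j}
  b8 def {j,z} use ∅
  b9 def {j} use {z}

Liveness:
  b0: in=∅ out={n,p,z}
  b1: in=∅ out=∅
  b2: in=∅ out=∅
  b3: in={n,p,z} out={j,n,p,z}
  b4: in={n,z} out={j,n,p,z}
  b5: in={n,p,z} out={j,z}
  b6: in={j,z} out={j,p,z}
  b7: in={j,p,z} out={n,p,z}
  b8: in=∅ out={z}
  b9: in={z} out=∅

live-out(b6) = ["j", "p", "z"]

Answer: ["j", "p", "z"]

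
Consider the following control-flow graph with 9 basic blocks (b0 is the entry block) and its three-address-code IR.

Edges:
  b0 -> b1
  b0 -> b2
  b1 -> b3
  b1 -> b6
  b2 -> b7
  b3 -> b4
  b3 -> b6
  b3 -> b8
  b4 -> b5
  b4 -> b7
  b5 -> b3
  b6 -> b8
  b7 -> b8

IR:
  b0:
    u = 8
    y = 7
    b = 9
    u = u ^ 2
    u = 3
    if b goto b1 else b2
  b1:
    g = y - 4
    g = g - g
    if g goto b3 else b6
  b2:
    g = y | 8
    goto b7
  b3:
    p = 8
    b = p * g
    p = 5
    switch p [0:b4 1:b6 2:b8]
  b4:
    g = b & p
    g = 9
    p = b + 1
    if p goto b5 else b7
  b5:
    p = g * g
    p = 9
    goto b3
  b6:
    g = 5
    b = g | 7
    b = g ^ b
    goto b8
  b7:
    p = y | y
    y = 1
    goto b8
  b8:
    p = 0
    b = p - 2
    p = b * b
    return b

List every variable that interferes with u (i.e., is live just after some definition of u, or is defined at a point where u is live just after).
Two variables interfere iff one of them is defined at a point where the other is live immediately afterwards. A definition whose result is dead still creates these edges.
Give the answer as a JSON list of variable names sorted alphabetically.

def/use:
  b0: def={b,u,y} ue=∅
  b1: def={g} ue={y}
  b2: def={g} ue={y}
  b3: def={b,p} ue={g}
  b4: def={g,p} ue={b,p}
  b5: def={p} ue={g}
  b6: def={b,g} ue=∅
  b7: def={p,y} ue={y}
  b8: def={b,p} ue=∅

Live sets:
  live b0: ∅→{y}
  live b1: {y}→{g,y}
  live b2: {y}→{y}
  live b3: {g,y}→{b,p,y}
  live b4: {b,p,y}→{g,y}
  live b5: {g,y}→{g,y}
  live b6: ∅→∅
  live b7: {y}→∅
  live b8: ∅→∅

Interference:
  b: {g,p,u,y}
  g: {b,p,y}
  p: {b,g,y}
  u: {b,y}
  y: {b,g,p,u}

N(u) = ["b", "y"]

Answer: ["b", "y"]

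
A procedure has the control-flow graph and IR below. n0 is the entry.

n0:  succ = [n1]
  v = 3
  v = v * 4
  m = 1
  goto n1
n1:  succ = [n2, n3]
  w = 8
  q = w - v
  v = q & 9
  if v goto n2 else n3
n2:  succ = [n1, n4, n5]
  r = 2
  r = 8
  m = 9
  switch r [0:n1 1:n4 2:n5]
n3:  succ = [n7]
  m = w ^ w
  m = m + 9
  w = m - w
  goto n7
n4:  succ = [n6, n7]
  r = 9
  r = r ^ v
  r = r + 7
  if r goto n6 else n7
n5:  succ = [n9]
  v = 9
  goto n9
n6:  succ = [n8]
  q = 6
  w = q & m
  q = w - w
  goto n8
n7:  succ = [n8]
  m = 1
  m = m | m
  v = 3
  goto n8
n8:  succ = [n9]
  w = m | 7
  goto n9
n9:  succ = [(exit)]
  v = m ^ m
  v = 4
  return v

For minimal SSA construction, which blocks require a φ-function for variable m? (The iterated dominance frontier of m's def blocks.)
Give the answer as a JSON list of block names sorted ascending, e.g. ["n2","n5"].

Answer: ["n1", "n7", "n8", "n9"]

Derivation:
idom tree: n1←n0 n2←n1 n3←n1 n4←n2 n5←n2 n6←n4 n7←n1 n8←n1 n9←n1
Join-block Dom:
  n1: preds {n0,n2}: {n0} ∩ {n0,n1,n2} = {n0}; idom=n0
  n7: preds {n3,n4}: {n0,n1,n3} ∩ {n0,n1,n2,n4} = {n0,n1}; idom=n1
  n8: preds {n6,n7}: {n0,n1,n2,n4,n6} ∩ {n0,n1,n7} = {n0,n1}; idom=n1
  n9: preds {n5,n8}: {n0,n1,n2,n5} ∩ {n0,n1,n8} = {n0,n1}; idom=n1

DF walk-up:
  n1←n0: walk · to n0
  n1←n2: walk n2→n1 to n0
  n7←n3: walk n3 to n1
  n7←n4: walk n4→n2 to n1
  n8←n6: walk n6→n4→n2 to n1
  n8←n7: walk n7 to n1
  n9←n5: walk n5→n2 to n1
  n9←n8: walk n8 to n1
  n0 → ∅
  n1 → {n1}
  n2 → {n1,n7,n8,n9}
  n3 → {n7}
  n4 → {n7,n8}
  n5 → {n9}
  n6 → {n8}
  n7 → {n8}
  n8 → {n9}
  n9 → ∅

φ for m: defs {n0,n2,n3,n7}
  DF⁺ = {n1,n7,n8,n9}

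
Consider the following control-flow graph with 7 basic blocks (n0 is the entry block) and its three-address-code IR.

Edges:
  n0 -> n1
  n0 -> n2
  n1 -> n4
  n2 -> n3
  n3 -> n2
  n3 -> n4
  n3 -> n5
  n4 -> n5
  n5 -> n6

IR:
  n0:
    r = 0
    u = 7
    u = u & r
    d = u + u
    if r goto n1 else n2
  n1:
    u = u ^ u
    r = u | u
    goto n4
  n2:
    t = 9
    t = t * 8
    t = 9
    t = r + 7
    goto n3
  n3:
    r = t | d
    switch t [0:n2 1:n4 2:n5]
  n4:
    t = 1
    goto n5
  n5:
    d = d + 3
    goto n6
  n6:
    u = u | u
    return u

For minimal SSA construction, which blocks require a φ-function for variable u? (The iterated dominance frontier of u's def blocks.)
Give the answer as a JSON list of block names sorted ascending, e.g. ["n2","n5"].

idom tree: n1←n0 n2←n0 n3←n2 n4←n0 n5←n0 n6←n5
Dom at joins:
  n2: preds {n0,n3}: {n0} ∩ {n0,n2,n3} = {n0}; idom=n0
  n4: preds {n1,n3}: {n0,n1} ∩ {n0,n2,n3} = {n0}; idom=n0
  n5: preds {n3,n4}: {n0,n2,n3} ∩ {n0,n4} = {n0}; idom=n0

Frontier:
  n2←n0: walk · to n0
  n2←n3: walk n3→n2 to n0
  n4←n1: walk n1 to n0
  n4←n3: walk n3→n2 to n0
  n5←n3: walk n3→n2 to n0
  n5←n4: walk n4 to n0
  DF(n0)=∅
  DF(n1)={n4}
  DF(n2)={n2,n4,n5}
  DF(n3)={n2,n4,n5}
  DF(n4)={n5}
  DF(n5)=∅
  DF(n6)=∅

φ for u: defs {n0,n1,n6}
  DF⁺ = {n4,n5}

Answer: ["n4", "n5"]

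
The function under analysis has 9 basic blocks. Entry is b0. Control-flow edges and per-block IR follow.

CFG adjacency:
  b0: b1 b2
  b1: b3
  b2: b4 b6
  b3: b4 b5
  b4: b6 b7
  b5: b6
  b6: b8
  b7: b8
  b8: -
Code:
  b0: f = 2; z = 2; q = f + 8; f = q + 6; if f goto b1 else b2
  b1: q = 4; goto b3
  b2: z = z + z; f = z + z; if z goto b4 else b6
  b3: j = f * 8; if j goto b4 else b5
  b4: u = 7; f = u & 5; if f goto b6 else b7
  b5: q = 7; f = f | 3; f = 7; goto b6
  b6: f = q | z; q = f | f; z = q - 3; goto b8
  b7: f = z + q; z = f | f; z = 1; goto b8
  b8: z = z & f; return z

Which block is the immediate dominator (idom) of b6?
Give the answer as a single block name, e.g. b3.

idom tree: b1←b0 b2←b0 b3←b1 b4←b0 b5←b3 b6←b0 b7←b4 b8←b0
Join-block Dom:
  b4: preds {b2,b3}: {b0,b2} ∩ {b0,b1,b3} = {b0}; idom=b0
  b6: preds {b2,b4,b5}: {b0,b2} ∩ {b0,b4} ∩ {b0,b1,b3,b5} = {b0}; idom=b0
  b8: preds {b6,b7}: {b0,b6} ∩ {b0,b4,b7} = {b0}; idom=b0

idom(b6) = b0

Answer: b0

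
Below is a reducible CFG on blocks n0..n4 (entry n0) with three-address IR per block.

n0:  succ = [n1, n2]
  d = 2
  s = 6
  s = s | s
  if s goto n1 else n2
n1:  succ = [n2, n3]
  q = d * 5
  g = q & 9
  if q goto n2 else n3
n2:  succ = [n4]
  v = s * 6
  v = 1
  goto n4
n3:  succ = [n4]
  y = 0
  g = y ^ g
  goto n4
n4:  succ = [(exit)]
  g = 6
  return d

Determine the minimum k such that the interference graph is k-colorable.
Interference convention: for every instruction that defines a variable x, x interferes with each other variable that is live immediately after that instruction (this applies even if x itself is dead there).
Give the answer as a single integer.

Answer: 4

Derivation:
Per-block:
  n0 def {d,s} use ∅
  n1 def {g,q} use {d}
  n2 def {v} use {s}
  n3 def {g,y} use {g}
  n4 def {g} use {d}

Live sets:
  live n0: ∅→{d,s}
  live n1: {d,s}→{d,g,s}
  live n2: {d,s}→{d}
  live n3: {d,g}→{d}
  live n4: {d}→∅

Conflict graph:
  d — {g,q,s,v,y}
  g — {d,q,s,y}
  q — {d,g,s}
  s — {d,g,q}
  v — {d}
  y — {d,g}

Chromatic number:
  clique {d,g,q,s} ⇒ need ≥ 4
  assign d→c0 g→c1 q→c2 s→c3 v→c1 y→c2 — no edge inside a register ⇒ χ ≤ 4
  χ = 4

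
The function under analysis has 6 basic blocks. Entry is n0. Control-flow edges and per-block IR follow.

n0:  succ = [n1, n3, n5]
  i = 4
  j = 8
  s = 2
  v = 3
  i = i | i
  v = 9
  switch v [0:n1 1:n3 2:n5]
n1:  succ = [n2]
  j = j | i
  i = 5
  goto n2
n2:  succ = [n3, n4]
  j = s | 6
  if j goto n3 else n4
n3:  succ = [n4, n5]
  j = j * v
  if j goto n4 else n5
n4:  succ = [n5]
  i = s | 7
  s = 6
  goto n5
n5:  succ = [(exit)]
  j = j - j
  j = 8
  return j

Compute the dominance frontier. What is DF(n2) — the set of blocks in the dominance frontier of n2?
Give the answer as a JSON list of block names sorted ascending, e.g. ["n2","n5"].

Answer: ["n3", "n4"]

Working:
idom tree: n1←n0 n2←n1 n3←n0 n4←n0 n5←n0
Dom at joins:
  n3: preds {n0,n2}: {n0} ∩ {n0,n1,n2} = {n0}; idom=n0
  n4: preds {n2,n3}: {n0,n1,n2} ∩ {n0,n3} = {n0}; idom=n0
  n5: preds {n0,n3,n4}: {n0} ∩ {n0,n3} ∩ {n0,n4} = {n0}; idom=n0

DF derivation:
  n3←n0: walk · to n0
  n3←n2: walk n2→n1 to n0
  n4←n2: walk n2→n1 to n0
  n4←n3: walk n3 to n0
  n5←n0: walk · to n0
  n5←n3: walk n3 to n0
  n5←n4: walk n4 to n0
  n0 → ∅
  n1 → {n3,n4}
  n2 → {n3,n4}
  n3 → {n4,n5}
  n4 → {n5}
  n5 → ∅

DF(n2) = ["n3", "n4"]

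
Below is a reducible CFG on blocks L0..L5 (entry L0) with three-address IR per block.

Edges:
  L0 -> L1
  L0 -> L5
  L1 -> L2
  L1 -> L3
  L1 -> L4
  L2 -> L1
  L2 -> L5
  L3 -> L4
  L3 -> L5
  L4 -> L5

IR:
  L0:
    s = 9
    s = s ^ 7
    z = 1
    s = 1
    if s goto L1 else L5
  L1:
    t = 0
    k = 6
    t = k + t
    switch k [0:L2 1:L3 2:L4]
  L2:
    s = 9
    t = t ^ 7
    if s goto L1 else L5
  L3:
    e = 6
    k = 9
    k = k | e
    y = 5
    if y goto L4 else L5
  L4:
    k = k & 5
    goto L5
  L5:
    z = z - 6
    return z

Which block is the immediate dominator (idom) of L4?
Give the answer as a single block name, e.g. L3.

Answer: L1

Analysis:
idom tree: L1←L0 L2←L1 L3←L1 L4←L1 L5←L0
Join-block Dom:
  L1: preds {L0,L2}: {L0} ∩ {L0,L1,L2} = {L0}; idom=L0
  L4: preds {L1,L3}: {L0,L1} ∩ {L0,L1,L3} = {L0,L1}; idom=L1
  L5: preds {L0,L2,L3,L4}: {L0} ∩ {L0,L1,L2} ∩ {L0,L1,L3} ∩ {L0,L1,L4} = {L0}; idom=L0

idom(L4) = L1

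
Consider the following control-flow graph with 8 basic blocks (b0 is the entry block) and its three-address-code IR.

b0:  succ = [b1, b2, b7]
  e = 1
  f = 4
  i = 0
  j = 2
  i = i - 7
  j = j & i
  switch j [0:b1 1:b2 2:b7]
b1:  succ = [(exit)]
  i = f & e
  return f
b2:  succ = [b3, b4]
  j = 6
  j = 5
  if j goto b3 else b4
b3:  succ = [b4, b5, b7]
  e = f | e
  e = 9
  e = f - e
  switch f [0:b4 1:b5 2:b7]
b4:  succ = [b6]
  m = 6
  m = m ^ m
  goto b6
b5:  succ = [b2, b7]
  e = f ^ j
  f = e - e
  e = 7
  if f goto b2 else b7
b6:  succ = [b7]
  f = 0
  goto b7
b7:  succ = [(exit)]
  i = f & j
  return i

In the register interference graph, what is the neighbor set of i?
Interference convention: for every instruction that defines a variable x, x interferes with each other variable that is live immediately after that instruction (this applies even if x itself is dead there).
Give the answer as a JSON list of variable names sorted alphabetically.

Answer: ["e", "f", "j"]

Working:
Block summaries:
  b0: {e,f,i,j} / ∅
  b1: {i} / {e,f}
  b2: {j} / ∅
  b3: {e} / {e,f}
  b4: {m} / ∅
  b5: {e,f} / {f,j}
  b6: {f} / ∅
  b7: {i} / {f,j}

Liveness:
  b0 li=∅ lo={e,f,j}
  b1 li={e,f} lo=∅
  b2 li={e,f} lo={e,f,j}
  b3 li={e,f,j} lo={f,j}
  b4 li={j} lo={j}
  b5 li={f,j} lo={e,f,j}
  b6 li={j} lo={f,j}
  b7 li={f,j} lo=∅

Conflict graph:
  e↔{f,i,j}
  f↔{e,i,j}
  i↔{e,f,j}
  j↔{e,f,i,m}
  m↔{j}

N(i) = ["e", "f", "j"]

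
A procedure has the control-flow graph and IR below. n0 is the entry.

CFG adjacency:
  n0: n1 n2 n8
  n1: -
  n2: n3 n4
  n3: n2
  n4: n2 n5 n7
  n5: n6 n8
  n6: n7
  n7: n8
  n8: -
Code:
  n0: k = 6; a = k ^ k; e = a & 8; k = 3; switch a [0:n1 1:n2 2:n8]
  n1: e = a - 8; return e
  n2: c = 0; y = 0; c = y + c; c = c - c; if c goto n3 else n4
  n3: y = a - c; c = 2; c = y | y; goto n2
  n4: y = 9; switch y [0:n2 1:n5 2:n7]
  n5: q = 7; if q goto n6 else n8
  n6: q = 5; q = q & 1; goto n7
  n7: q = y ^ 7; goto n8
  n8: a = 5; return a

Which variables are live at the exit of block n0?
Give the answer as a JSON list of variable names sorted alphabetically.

Answer: ["a"]

Analysis:
Per-block:
  n0: def={a,e,k} ue=∅
  n1: def={e} ue={a}
  n2: def={c,y} ue=∅
  n3: def={c,y} ue={a,c}
  n4: def={y} ue=∅
  n5: def={q} ue=∅
  n6: def={q} ue=∅
  n7: def={q} ue={y}
  n8: def={a} ue=∅

Live sets:
  n0 li=∅ lo={a}
  n1 li={a} lo=∅
  n2 li={a} lo={a,c}
  n3 li={a,c} lo={a}
  n4 li={a} lo={a,y}
  n5 li={y} lo={y}
  n6 li={y} lo={y}
  n7 li={y} lo=∅
  n8 li=∅ lo=∅

live-out(n0) = ["a"]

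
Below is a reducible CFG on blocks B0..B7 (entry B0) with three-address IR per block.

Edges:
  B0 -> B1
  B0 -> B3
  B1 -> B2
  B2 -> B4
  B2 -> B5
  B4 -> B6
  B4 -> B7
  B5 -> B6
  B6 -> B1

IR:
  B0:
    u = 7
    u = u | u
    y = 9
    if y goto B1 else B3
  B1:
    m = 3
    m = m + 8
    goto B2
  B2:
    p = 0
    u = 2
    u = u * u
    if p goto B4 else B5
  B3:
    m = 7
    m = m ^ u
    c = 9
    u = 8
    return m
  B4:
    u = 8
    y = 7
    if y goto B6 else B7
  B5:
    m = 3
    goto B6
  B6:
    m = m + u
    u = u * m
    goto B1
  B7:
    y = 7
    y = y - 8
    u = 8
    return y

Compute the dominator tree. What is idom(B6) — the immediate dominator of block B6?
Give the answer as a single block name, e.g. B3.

idom tree: B1←B0 B2←B1 B3←B0 B4←B2 B5←B2 B6←B2 B7←B4
Dom at joins:
  B1: preds {B0,B6}: {B0} ∩ {B0,B1,B2,B6} = {B0}; idom=B0
  B6: preds {B4,B5}: {B0,B1,B2,B4} ∩ {B0,B1,B2,B5} = {B0,B1,B2}; idom=B2

idom(B6) = B2

Answer: B2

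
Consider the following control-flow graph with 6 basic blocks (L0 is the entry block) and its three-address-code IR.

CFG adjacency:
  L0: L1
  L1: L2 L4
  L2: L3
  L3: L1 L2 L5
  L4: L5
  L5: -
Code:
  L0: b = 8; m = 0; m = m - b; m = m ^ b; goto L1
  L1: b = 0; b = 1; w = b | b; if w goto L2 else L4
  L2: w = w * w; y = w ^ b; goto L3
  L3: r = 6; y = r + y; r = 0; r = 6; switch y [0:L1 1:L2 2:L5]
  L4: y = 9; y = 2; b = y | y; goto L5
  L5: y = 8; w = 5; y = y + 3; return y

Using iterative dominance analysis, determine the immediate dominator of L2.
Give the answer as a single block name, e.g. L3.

idom tree: L1←L0 L2←L1 L3←L2 L4←L1 L5←L1
Join-block Dom:
  L1: preds {L0,L3}: {L0} ∩ {L0,L1,L2,L3} = {L0}; idom=L0
  L2: preds {L1,L3}: {L0,L1} ∩ {L0,L1,L2,L3} = {L0,L1}; idom=L1
  L5: preds {L3,L4}: {L0,L1,L2,L3} ∩ {L0,L1,L4} = {L0,L1}; idom=L1

idom(L2) = L1

Answer: L1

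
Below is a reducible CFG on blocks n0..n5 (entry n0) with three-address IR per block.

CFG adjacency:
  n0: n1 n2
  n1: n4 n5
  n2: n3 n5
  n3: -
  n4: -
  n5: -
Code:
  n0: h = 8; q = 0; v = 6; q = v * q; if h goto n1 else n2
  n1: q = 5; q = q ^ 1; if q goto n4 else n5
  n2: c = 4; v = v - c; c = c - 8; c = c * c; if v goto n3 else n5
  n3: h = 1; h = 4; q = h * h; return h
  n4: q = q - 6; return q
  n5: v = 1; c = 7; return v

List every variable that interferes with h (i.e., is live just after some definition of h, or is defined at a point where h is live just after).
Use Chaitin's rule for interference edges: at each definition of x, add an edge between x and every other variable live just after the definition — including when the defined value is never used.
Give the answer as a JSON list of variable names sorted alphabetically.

Answer: ["q", "v"]

Derivation:
Block summaries:
  n0: def={h,q,v} ue=∅
  n1: def={q} ue=∅
  n2: def={c,v} ue={v}
  n3: def={h,q} ue=∅
  n4: def={q} ue={q}
  n5: def={c,v} ue=∅

Backward fixpoint:
  n0 li=∅ lo={v}
  n1 li=∅ lo={q}
  n2 li={v} lo=∅
  n3 li=∅ lo=∅
  n4 li={q} lo=∅
  n5 li=∅ lo=∅

Interference:
  c↔{v}
  h↔{q,v}
  q↔{h,v}
  v↔{c,h,q}

N(h) = ["q", "v"]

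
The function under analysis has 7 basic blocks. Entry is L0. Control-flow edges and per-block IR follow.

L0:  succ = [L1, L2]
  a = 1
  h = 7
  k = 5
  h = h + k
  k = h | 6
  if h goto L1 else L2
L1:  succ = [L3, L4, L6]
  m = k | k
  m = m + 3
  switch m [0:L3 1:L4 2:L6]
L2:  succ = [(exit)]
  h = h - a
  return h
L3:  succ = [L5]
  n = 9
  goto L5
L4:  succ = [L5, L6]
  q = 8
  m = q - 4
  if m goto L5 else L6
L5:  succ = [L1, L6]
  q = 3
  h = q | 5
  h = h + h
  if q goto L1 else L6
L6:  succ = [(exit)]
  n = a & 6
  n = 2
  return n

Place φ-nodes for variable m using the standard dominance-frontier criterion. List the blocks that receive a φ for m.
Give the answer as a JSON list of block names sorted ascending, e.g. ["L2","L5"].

Answer: ["L1", "L5", "L6"]

Analysis:
idom tree: L1←L0 L2←L0 L3←L1 L4←L1 L5←L1 L6←L1
Dom∩ at merges:
  L1: preds {L0,L5}: {L0} ∩ {L0,L1,L5} = {L0}; idom=L0
  L5: preds {L3,L4}: {L0,L1,L3} ∩ {L0,L1,L4} = {L0,L1}; idom=L1
  L6: preds {L1,L4,L5}: {L0,L1} ∩ {L0,L1,L4} ∩ {L0,L1,L5} = {L0,L1}; idom=L1

Frontier:
  L1←L0: walk · to L0
  L1←L5: walk L5→L1 to L0
  L5←L3: walk L3 to L1
  L5←L4: walk L4 to L1
  L6←L1: walk · to L1
  L6←L4: walk L4 to L1
  L6←L5: walk L5 to L1
  DF(L0)=∅
  DF(L1)={L1}
  DF(L2)=∅
  DF(L3)={L5}
  DF(L4)={L5,L6}
  DF(L5)={L1,L6}
  DF(L6)=∅

φ for m: defs {L1,L4}
  DF⁺ = {L1,L5,L6}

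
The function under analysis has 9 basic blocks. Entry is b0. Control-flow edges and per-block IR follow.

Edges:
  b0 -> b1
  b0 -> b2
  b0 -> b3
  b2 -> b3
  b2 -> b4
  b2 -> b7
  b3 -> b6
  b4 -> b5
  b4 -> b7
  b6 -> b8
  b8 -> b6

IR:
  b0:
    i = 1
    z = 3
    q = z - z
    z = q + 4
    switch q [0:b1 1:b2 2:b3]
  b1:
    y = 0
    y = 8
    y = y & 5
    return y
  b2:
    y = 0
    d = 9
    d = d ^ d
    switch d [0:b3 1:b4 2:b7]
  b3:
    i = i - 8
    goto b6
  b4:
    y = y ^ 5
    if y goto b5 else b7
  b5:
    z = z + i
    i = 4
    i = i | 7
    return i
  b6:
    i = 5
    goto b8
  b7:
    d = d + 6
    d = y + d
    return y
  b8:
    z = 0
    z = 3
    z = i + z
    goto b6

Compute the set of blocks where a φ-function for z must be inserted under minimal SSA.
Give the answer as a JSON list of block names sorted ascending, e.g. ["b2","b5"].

idom tree: b1←b0 b2←b0 b3←b0 b4←b2 b5←b4 b6←b3 b7←b2 b8←b6
Join-block Dom:
  b3: preds {b0,b2}: {b0} ∩ {b0,b2} = {b0}; idom=b0
  b6: preds {b3,b8}: {b0,b3} ∩ {b0,b3,b6,b8} = {b0,b3}; idom=b3
  b7: preds {b2,b4}: {b0,b2} ∩ {b0,b2,b4} = {b0,b2}; idom=b2

DF derivation:
  b3←b0: walk · to b0
  b3←b2: walk b2 to b0
  b6←b3: walk · to b3
  b6←b8: walk b8→b6 to b3
  b7←b2: walk · to b2
  b7←b4: walk b4 to b2
  b0: DF=∅
  b1: DF=∅
  b2: DF={b3}
  b3: DF=∅
  b4: DF={b7}
  b5: DF=∅
  b6: DF={b6}
  b7: DF=∅
  b8: DF={b6}

φ for z: defs {b0,b5,b8}
  DF⁺ = {b6}

Answer: ["b6"]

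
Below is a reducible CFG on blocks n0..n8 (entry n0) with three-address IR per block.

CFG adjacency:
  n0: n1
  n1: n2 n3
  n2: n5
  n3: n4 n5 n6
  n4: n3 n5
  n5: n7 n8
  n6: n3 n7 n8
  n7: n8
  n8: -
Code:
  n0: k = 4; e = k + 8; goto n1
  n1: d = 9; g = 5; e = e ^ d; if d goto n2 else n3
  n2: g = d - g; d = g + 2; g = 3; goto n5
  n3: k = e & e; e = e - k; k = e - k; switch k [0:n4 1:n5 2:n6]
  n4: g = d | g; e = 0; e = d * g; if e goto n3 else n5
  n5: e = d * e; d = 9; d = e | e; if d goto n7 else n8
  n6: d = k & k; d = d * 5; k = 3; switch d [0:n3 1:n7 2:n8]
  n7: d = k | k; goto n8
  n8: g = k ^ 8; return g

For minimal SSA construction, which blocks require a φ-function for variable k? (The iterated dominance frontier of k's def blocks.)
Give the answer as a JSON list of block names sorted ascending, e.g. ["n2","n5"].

Answer: ["n3", "n5", "n7", "n8"]

Derivation:
idom tree: n1←n0 n2←n1 n3←n1 n4←n3 n5←n1 n6←n3 n7←n1 n8←n1
Join-block Dom:
  n3: preds {n1,n4,n6}: {n0,n1} ∩ {n0,n1,n3,n4} ∩ {n0,n1,n3,n6} = {n0,n1}; idom=n1
  n5: preds {n2,n3,n4}: {n0,n1,n2} ∩ {n0,n1,n3} ∩ {n0,n1,n3,n4} = {n0,n1}; idom=n1
  n7: preds {n5,n6}: {n0,n1,n5} ∩ {n0,n1,n3,n6} = {n0,n1}; idom=n1
  n8: preds {n5,n6,n7}: {n0,n1,n5} ∩ {n0,n1,n3,n6} ∩ {n0,n1,n7} = {n0,n1}; idom=n1

DF walk-up:
  join n3 pred n1: · stop@n1
  join n3 pred n4: n4→n3 stop@n1
  join n3 pred n6: n6→n3 stop@n1
  join n5 pred n2: n2 stop@n1
  join n5 pred n3: n3 stop@n1
  join n5 pred n4: n4→n3 stop@n1
  join n7 pred n5: n5 stop@n1
  join n7 pred n6: n6→n3 stop@n1
  join n8 pred n5: n5 stop@n1
  join n8 pred n6: n6→n3 stop@n1
  join n8 pred n7: n7 stop@n1
  n0: DF=∅
  n1: DF=∅
  n2: DF={n5}
  n3: DF={n3,n5,n7,n8}
  n4: DF={n3,n5}
  n5: DF={n7,n8}
  n6: DF={n3,n7,n8}
  n7: DF={n8}
  n8: DF=∅

φ for k: defs {n0,n3,n6}
  DF⁺ = {n3,n5,n7,n8}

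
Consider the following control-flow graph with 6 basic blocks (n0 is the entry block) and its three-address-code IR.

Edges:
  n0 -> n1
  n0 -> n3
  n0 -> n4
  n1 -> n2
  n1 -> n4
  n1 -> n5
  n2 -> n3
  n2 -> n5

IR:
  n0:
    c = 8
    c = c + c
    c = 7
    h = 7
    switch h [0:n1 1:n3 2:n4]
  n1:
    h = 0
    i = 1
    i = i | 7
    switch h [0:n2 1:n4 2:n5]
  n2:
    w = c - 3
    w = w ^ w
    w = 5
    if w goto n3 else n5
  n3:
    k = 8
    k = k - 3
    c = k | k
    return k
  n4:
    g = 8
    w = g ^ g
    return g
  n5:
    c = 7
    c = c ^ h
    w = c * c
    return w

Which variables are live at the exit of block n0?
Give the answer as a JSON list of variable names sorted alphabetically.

Answer: ["c"]

Derivation:
Per-block:
  n0 def {c,h} use ∅
  n1 def {h,i} use ∅
  n2 def {w} use {c}
  n3 def {c,k} use ∅
  n4 def {g,w} use ∅
  n5 def {c,w} use {h}

Backward fixpoint:
  n0 li=∅ lo={c}
  n1 li={c} lo={c,h}
  n2 li={c,h} lo={h}
  n3 li=∅ lo=∅
  n4 li=∅ lo=∅
  n5 li={h} lo=∅

live-out(n0) = ["c"]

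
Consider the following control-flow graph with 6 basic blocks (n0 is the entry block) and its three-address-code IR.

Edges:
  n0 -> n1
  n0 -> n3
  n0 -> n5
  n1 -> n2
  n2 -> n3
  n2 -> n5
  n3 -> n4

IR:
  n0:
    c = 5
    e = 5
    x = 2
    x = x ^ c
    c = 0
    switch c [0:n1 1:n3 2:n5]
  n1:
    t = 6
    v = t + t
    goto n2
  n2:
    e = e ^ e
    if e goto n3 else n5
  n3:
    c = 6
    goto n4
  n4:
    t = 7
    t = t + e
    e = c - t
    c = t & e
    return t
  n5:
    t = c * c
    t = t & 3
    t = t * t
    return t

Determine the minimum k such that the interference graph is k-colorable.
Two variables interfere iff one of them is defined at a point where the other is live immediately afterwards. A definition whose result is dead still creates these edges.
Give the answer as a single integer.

Block summaries:
  n0: def={c,e,x} ue=∅
  n1: def={t,v} ue=∅
  n2: def={e} ue={e}
  n3: def={c} ue=∅
  n4: def={c,e,t} ue={c,e}
  n5: def={t} ue={c}

Backward fixpoint:
  n0: in=∅ out={c,e}
  n1: in={c,e} out={c,e}
  n2: in={c,e} out={c,e}
  n3: in={e} out={c,e}
  n4: in={c,e} out=∅
  n5: in={c} out=∅

Interfere edges:
  c — {e,t,v,x}
  e — {c,t,v,x}
  t — {c,e}
  v — {c,e}
  x — {c,e}

Chromatic number:
  {c,e,t} pairwise interfere (3-clique) ⇒ χ ≥ 3
  3-colouring: r0={c}  r1={e}  r2={t,v,x}
  χ = 3

Answer: 3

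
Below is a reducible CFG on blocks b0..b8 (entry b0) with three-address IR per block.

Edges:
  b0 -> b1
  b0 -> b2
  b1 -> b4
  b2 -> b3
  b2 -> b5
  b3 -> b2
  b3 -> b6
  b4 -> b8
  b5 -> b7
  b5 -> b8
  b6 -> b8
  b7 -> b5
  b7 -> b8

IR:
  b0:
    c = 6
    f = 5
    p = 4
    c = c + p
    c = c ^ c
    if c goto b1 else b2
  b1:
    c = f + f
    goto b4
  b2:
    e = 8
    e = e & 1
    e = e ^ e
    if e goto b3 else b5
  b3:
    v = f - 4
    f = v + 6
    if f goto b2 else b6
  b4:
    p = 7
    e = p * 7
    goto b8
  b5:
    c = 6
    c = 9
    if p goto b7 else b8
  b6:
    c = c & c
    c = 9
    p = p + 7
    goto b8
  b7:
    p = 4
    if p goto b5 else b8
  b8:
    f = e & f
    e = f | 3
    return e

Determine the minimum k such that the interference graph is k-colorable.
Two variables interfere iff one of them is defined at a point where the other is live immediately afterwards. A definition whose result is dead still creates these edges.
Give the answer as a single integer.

Block summaries:
  b0 def {c,f,p} use ∅
  b1 def {c} use {f}
  b2 def {e} use ∅
  b3 def {f,v} use {f}
  b4 def {e,p} use ∅
  b5 def {c} use {p}
  b6 def {c,p} use {c,p}
  b7 def {p} use ∅
  b8 def {e,f} use {e,f}

Live sets:
  b0: in=∅ out={c,f,p}
  b1: in={f} out={f}
  b2: in={c,f,p} out={c,e,f,p}
  b3: in={c,e,f,p} out={c,e,f,p}
  b4: in={f} out={e,f}
  b5: in={e,f,p} out={e,f}
  b6: in={c,e,f,p} out={e,f}
  b7: in={e,f} out={e,f,p}
  b8: in={e,f} out=∅

Interfere edges:
  c↔{e,f,p,v}
  e↔{c,f,p,v}
  f↔{c,e,p}
  p↔{c,e,f,v}
  v↔{c,e,p}

Chromatic number:
  clique {c,e,f,p} ⇒ need ≥ 4
  assign c→c0 e→c1 f→c3 p→c2 v→c3 — no edge inside a register ⇒ χ ≤ 4
  χ = 4

Answer: 4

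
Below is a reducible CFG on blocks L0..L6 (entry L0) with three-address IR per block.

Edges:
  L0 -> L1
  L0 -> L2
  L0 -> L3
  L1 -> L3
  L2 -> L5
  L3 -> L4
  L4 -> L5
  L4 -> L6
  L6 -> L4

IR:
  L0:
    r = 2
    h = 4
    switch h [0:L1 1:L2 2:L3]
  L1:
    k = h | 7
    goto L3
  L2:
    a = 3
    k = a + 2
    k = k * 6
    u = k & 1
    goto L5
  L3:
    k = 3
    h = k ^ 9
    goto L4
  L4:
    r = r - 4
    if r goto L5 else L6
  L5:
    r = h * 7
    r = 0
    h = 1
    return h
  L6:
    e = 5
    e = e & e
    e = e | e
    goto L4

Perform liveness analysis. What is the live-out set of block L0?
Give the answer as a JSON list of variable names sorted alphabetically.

Answer: ["h", "r"]

Working:
def/use:
  L0: def={h,r} ue=∅
  L1: def={k} ue={h}
  L2: def={a,k,u} ue=∅
  L3: def={h,k} ue=∅
  L4: def={r} ue={r}
  L5: def={h,r} ue={h}
  L6: def={e} ue=∅

Backward fixpoint:
  L0: in=∅ out={h,r}
  L1: in={h,r} out={r}
  L2: in={h} out={h}
  L3: in={r} out={h,r}
  L4: in={h,r} out={h,r}
  L5: in={h} out=∅
  L6: in={h,r} out={h,r}

live-out(L0) = ["h", "r"]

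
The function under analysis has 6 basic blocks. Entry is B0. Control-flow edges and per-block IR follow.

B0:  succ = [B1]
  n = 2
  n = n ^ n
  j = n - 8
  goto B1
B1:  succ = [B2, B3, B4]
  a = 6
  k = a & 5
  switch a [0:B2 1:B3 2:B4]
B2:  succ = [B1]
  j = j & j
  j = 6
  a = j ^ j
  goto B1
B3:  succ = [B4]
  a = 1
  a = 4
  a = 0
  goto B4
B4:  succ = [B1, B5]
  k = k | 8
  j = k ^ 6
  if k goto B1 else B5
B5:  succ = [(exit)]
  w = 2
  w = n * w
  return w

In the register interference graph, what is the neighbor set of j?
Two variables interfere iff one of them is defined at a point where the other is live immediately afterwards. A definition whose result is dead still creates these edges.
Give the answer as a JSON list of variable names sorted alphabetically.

Answer: ["a", "k", "n"]

Analysis:
Per-block:
  B0 def {j,n} use ∅
  B1 def {a,k} use ∅
  B2 def {a,j} use {j}
  B3 def {a} use ∅
  B4 def {j,k} use {k}
  B5 def {w} use {n}

Liveness:
  B0: in=∅ out={j,n}
  B1: in={j,n} out={j,k,n}
  B2: in={j,n} out={j,n}
  B3: in={k,n} out={k,n}
  B4: in={k,n} out={j,n}
  B5: in={n} out=∅

Interference:
  a: {j,k,n}
  j: {a,k,n}
  k: {a,j,n}
  n: {a,j,k,w}
  w: {n}

N(j) = ["a", "k", "n"]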